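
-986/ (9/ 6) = -657.33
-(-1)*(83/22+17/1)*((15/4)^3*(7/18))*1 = 1199625/2816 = 426.00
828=828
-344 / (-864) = 43 / 108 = 0.40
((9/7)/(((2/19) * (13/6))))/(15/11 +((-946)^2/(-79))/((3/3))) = -445797/895703081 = -0.00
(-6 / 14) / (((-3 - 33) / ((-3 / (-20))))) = 1 / 560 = 0.00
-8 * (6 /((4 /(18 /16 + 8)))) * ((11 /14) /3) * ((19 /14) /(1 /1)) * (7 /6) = -15257 /336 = -45.41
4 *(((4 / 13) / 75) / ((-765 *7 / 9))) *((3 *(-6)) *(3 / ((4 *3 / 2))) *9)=432 / 193375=0.00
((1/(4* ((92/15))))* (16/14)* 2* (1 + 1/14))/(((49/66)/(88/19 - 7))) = -334125/1049237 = -0.32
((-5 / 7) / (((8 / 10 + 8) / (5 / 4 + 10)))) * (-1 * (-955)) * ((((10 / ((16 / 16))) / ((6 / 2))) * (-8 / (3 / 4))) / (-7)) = -2387500 / 539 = -4429.50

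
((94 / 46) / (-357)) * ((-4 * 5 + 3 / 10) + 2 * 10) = -47 / 27370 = -0.00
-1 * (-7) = 7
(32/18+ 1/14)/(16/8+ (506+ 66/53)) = 12349/3400740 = 0.00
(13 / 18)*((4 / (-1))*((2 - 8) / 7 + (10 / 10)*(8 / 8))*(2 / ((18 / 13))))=-338 / 567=-0.60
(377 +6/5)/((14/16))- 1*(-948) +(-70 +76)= 48518/35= 1386.23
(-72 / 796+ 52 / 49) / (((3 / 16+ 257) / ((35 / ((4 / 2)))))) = 75728 / 1146439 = 0.07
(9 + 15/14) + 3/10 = 363/35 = 10.37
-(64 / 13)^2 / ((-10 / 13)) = 31.51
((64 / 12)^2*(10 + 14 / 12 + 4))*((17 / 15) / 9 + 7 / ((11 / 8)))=2250.58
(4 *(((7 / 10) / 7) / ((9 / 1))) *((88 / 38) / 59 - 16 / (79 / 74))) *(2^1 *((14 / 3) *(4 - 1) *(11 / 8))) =-101931676 / 3985155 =-25.58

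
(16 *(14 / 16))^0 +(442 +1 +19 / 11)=4903 / 11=445.73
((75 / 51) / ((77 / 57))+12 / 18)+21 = 89360 / 3927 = 22.76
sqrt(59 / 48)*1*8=2*sqrt(177) / 3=8.87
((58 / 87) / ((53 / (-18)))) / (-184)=3 / 2438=0.00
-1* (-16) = 16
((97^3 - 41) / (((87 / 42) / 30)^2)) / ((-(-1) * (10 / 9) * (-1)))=-144889456320 / 841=-172282349.96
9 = 9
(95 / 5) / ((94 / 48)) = 456 / 47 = 9.70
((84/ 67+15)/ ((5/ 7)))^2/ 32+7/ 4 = 17.93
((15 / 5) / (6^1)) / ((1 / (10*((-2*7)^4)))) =192080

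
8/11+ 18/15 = 106/55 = 1.93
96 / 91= 1.05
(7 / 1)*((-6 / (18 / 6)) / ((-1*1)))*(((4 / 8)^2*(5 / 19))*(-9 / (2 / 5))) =-1575 / 76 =-20.72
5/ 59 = 0.08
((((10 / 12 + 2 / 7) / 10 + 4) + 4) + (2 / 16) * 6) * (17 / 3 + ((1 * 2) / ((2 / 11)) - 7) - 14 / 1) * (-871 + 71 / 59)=68974243 / 2065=33401.57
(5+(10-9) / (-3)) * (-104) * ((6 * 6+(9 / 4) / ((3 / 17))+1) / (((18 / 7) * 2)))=-126763 / 27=-4694.93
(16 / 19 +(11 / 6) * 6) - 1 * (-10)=415 / 19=21.84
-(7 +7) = -14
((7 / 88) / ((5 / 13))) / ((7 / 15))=39 / 88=0.44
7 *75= 525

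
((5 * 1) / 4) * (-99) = -123.75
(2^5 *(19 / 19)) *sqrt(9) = 96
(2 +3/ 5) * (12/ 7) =156/ 35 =4.46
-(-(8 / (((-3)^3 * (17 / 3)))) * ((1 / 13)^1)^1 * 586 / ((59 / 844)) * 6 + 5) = -8108929 / 39117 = -207.30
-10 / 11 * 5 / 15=-10 / 33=-0.30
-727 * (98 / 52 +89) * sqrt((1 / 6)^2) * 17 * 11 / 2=-1029639.38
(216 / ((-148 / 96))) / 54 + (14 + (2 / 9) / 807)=11.41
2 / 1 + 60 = 62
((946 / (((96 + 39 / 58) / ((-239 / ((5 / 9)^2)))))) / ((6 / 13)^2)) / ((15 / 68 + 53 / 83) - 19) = 3127020650468 / 1594677525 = 1960.91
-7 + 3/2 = -11/2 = -5.50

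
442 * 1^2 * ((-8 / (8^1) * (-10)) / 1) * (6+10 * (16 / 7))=892840 / 7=127548.57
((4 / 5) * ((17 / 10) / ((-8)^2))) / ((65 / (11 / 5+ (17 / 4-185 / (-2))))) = 33643 / 1040000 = 0.03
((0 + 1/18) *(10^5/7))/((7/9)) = 50000/49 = 1020.41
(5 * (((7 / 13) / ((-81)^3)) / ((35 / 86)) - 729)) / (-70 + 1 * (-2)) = 25182331871 / 497428776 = 50.63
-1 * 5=-5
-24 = -24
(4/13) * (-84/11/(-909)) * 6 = 224/14443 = 0.02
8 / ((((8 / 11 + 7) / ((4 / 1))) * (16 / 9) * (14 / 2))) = 198 / 595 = 0.33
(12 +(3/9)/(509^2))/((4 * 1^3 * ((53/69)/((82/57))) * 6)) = 8795282731/9392204412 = 0.94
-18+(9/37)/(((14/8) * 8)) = -17.98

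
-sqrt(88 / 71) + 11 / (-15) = -2 * sqrt(1562) / 71- 11 / 15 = -1.85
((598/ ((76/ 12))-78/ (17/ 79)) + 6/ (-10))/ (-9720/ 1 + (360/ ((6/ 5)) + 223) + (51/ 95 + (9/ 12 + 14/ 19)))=578492/ 19799849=0.03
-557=-557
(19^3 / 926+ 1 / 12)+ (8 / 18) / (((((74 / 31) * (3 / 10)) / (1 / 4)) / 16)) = 18451421 / 1850148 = 9.97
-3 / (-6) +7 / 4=9 / 4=2.25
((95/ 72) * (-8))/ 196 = -95/ 1764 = -0.05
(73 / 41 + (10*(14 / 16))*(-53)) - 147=-99871 / 164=-608.97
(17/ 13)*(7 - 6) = 17/ 13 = 1.31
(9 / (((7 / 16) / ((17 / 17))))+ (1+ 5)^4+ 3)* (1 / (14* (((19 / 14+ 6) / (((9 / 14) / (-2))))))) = -83133 / 20188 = -4.12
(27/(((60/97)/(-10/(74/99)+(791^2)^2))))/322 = 6322544665380963/119140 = 53068194270.45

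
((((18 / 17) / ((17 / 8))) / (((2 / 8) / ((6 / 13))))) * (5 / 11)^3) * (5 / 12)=0.04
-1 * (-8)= 8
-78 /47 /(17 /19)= -1482 /799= -1.85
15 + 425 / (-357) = 290 / 21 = 13.81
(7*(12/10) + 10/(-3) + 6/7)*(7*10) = 1244/3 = 414.67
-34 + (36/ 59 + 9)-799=-48580/ 59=-823.39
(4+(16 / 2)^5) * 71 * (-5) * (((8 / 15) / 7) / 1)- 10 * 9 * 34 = -6226252 / 7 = -889464.57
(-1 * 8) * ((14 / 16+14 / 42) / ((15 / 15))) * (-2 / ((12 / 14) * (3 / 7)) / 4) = 1421 / 108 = 13.16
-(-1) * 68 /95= 68 /95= 0.72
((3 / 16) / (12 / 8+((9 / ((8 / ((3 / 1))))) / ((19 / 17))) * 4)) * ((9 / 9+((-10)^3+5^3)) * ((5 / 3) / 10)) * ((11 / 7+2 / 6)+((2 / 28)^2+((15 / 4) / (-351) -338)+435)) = -4707709667 / 23665824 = -198.92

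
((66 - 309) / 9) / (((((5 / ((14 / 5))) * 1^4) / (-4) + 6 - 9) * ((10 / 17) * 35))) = 1836 / 4825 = 0.38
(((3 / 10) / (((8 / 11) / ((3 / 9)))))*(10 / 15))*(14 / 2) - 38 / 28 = -601 / 840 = -0.72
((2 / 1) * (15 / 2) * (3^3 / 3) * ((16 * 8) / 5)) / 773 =3456 / 773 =4.47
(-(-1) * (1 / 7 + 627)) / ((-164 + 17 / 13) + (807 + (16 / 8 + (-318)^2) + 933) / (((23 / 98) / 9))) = 1312610 / 8255890377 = 0.00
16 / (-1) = -16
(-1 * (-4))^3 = 64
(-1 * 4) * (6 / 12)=-2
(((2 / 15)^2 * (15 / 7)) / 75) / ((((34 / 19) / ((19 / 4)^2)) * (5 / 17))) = 6859 / 315000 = 0.02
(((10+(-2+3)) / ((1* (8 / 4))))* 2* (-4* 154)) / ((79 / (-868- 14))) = 5976432 / 79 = 75651.04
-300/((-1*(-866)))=-150/433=-0.35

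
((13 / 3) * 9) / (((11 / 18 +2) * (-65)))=-54 / 235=-0.23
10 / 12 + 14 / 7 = 17 / 6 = 2.83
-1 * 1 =-1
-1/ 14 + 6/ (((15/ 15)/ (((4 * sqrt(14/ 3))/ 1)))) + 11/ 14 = 5/ 7 + 8 * sqrt(42) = 52.56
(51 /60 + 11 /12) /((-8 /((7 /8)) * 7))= -53 /1920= -0.03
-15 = -15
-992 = -992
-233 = -233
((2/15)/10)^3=1/421875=0.00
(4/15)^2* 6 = 32/75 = 0.43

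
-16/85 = -0.19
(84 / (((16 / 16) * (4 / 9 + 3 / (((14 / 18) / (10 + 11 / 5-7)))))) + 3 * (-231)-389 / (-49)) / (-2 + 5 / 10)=453.98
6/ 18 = 1/ 3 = 0.33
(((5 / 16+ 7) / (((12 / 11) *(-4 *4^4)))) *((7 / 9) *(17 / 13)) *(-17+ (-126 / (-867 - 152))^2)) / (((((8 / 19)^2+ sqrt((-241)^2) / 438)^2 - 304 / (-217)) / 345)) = 20.21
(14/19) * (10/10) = 14/19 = 0.74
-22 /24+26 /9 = 71 /36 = 1.97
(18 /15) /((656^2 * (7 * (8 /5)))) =0.00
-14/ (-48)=7/ 24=0.29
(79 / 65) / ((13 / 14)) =1106 / 845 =1.31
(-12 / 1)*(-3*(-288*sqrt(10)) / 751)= -10368*sqrt(10) / 751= -43.66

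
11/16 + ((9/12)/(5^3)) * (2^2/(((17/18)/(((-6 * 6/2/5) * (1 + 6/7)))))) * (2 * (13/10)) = 1462337/5950000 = 0.25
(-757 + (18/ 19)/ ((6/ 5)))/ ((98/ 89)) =-639376/ 931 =-686.76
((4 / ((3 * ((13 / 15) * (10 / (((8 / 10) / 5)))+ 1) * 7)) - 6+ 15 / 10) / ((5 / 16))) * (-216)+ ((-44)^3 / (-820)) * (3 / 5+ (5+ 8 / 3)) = 28262407808 / 7124775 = 3966.78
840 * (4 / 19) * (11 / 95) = 7392 / 361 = 20.48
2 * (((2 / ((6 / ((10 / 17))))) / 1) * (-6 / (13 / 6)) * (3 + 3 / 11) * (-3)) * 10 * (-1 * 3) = -777600 / 2431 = -319.87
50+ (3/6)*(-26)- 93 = -56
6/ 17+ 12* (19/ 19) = 210/ 17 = 12.35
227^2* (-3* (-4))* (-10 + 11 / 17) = -98317332 / 17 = -5783372.47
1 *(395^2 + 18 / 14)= 1092184 / 7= 156026.29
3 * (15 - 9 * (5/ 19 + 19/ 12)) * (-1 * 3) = 1107/ 76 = 14.57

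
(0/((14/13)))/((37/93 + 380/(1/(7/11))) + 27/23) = 0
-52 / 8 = -13 / 2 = -6.50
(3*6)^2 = 324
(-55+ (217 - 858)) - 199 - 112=-1007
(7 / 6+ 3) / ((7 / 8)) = 100 / 21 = 4.76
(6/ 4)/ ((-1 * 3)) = -1/ 2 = -0.50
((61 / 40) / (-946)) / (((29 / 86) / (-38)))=0.18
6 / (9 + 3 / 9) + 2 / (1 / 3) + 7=191 / 14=13.64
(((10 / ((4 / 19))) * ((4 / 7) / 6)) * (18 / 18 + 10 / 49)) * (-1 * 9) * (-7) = 16815 / 49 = 343.16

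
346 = 346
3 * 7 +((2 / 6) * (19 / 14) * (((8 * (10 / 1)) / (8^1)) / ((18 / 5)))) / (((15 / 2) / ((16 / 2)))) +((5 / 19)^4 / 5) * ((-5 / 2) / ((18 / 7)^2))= 13205994481 / 591136056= 22.34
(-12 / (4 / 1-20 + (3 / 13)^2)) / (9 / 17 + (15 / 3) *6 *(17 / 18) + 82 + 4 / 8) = 206856 / 30612505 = 0.01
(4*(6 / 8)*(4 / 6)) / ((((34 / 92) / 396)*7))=36432 / 119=306.15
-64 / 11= -5.82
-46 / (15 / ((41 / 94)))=-943 / 705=-1.34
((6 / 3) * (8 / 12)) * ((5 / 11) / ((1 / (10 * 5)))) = 1000 / 33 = 30.30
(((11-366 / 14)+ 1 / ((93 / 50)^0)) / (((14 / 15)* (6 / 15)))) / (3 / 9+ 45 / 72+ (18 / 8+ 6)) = -44550 / 10829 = -4.11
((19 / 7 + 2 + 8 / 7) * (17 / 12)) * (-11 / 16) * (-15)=38335 / 448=85.57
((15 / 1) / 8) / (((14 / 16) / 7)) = 15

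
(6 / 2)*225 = 675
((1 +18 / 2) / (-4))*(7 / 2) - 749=-3031 / 4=-757.75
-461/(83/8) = -3688/83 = -44.43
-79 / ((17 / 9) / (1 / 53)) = -711 / 901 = -0.79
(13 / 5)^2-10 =-81 / 25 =-3.24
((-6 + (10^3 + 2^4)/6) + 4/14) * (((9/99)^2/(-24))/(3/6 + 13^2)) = -859/2584197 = -0.00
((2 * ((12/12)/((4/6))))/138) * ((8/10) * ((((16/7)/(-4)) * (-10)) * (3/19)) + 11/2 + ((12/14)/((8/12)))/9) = 1693/12236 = 0.14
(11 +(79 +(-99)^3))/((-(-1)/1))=-970209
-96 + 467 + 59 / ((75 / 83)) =32722 / 75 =436.29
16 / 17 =0.94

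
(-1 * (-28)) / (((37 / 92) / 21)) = 1462.05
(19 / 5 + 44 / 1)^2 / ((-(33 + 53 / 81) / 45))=-41641209 / 13630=-3055.11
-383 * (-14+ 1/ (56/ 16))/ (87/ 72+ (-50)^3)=-882432/ 20999797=-0.04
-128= -128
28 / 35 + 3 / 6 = 13 / 10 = 1.30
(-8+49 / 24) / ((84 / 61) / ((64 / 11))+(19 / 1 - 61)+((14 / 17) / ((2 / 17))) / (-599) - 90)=10450154 / 231116493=0.05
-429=-429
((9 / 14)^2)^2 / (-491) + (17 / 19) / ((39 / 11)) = 0.25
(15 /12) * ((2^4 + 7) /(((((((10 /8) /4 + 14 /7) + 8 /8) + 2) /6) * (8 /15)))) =1035 /17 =60.88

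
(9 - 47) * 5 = -190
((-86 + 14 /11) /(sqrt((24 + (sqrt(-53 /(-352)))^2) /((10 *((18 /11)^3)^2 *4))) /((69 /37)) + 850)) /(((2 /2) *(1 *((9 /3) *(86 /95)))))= -2599862469163130880000 /70834065460447527329113 + 38669563088640 *sqrt(467555) /6439460496404320666283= -0.04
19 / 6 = 3.17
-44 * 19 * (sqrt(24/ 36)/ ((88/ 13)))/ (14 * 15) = -247 * sqrt(6)/ 1260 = -0.48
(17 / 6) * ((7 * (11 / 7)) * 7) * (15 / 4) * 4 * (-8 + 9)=6545 / 2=3272.50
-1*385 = -385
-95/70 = -19/14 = -1.36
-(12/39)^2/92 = -4/3887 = -0.00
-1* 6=-6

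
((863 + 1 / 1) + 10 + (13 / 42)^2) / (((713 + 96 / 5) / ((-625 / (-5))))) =963690625 / 6458004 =149.22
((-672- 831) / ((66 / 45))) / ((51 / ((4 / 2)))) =-7515 / 187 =-40.19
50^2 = 2500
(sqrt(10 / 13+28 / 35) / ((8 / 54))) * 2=27 * sqrt(6630) / 130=16.91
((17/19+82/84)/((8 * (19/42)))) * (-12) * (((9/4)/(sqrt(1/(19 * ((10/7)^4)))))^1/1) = -1007775 * sqrt(19)/35378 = -124.17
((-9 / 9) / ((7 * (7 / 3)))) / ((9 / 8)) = -8 / 147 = -0.05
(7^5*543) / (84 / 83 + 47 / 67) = 50750803761 / 9529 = 5325931.76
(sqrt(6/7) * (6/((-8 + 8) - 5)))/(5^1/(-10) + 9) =-12 * sqrt(42)/595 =-0.13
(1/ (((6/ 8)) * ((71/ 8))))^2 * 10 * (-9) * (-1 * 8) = 81920/ 5041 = 16.25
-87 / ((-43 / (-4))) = -348 / 43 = -8.09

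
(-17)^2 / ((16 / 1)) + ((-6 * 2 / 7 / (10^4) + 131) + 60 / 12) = 10784363 / 70000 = 154.06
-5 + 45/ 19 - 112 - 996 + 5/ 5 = -21083/ 19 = -1109.63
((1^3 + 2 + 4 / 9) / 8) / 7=31 / 504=0.06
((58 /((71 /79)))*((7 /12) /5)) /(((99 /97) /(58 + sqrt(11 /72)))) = 1555589*sqrt(22) /2530440 + 45112081 /105435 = 430.75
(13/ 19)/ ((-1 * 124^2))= -13/ 292144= -0.00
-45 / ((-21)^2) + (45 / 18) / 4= 205 / 392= 0.52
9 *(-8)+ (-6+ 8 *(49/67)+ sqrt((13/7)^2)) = -32967/469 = -70.29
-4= -4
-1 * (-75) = 75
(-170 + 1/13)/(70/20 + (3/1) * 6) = -7.90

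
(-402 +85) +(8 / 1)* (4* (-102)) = -3581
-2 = -2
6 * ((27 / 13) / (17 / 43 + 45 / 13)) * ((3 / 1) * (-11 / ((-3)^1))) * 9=31347 / 98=319.87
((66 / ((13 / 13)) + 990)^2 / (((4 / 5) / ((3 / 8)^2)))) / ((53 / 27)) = 5292540 / 53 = 99859.25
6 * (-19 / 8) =-57 / 4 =-14.25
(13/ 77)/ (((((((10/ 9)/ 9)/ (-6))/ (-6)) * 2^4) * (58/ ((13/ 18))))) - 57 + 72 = 5372889/ 357280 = 15.04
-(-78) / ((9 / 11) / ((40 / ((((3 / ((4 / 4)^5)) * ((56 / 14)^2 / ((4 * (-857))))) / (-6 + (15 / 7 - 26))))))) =8131161.59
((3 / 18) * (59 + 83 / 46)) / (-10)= -2797 / 2760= -1.01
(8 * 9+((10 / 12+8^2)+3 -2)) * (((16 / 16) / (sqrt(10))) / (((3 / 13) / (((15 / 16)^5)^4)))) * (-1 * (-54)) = 2144990106305179595947265625 * sqrt(10) / 2417851639229258349412352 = 2805.41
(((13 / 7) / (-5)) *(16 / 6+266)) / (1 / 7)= -10478 / 15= -698.53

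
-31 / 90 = -0.34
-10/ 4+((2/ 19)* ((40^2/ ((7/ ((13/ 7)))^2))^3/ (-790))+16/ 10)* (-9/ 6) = 58293816159653651/ 207757720887010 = 280.59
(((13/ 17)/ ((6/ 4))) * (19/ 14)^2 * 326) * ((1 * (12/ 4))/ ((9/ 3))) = 764959/ 2499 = 306.11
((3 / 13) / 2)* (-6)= -9 / 13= -0.69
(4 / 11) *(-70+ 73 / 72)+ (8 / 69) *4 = -112129 / 4554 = -24.62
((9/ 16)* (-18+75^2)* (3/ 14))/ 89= 243/ 32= 7.59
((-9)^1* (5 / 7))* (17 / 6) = -255 / 14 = -18.21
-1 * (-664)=664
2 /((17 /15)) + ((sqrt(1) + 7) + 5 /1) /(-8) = 19 /136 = 0.14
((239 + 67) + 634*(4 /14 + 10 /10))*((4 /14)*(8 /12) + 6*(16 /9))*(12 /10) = 3578688 /245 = 14606.89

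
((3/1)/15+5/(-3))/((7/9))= -66/35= -1.89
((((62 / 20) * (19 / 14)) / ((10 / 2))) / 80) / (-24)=-0.00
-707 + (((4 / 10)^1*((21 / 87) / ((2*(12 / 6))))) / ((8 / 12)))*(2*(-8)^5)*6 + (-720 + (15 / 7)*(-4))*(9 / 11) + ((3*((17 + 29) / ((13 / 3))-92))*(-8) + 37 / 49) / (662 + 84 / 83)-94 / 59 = -2050365929913131 / 131950680862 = -15538.88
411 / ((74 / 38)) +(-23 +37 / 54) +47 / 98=9262451 / 48951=189.22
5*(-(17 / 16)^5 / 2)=-7099285 / 2097152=-3.39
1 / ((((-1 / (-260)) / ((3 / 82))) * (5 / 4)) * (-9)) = -0.85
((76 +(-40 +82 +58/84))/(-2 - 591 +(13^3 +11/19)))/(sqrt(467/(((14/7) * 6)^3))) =378860 * sqrt(1401)/99662003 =0.14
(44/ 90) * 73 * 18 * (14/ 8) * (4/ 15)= 22484/ 75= 299.79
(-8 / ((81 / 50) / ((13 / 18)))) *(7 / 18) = -9100 / 6561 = -1.39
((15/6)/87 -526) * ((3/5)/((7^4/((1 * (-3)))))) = 274557/696290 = 0.39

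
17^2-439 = -150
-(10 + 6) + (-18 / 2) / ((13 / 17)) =-361 / 13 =-27.77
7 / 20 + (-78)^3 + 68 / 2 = -474517.65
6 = 6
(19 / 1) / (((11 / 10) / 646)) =122740 / 11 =11158.18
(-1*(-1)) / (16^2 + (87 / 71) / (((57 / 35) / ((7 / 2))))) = 2698 / 697793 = 0.00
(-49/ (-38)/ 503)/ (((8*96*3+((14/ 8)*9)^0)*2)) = 49/ 88115540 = 0.00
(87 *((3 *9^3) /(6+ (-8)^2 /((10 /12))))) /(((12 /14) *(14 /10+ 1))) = 411075 /368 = 1117.05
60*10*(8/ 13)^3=139.83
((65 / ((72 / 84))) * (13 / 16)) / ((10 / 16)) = 1183 / 12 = 98.58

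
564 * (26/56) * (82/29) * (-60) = -9018360/203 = -44425.42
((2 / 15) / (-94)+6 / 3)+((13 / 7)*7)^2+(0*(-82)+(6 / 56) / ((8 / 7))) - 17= 3476323 / 22560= 154.09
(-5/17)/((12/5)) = -0.12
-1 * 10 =-10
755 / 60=151 / 12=12.58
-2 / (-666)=1 / 333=0.00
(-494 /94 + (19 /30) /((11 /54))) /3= -5548 /7755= -0.72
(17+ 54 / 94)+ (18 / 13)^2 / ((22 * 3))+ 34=4508754 / 87373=51.60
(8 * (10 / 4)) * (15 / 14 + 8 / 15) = 674 / 21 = 32.10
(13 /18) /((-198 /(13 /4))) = -169 /14256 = -0.01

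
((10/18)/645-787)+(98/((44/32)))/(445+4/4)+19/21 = -15668023033/19935531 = -785.93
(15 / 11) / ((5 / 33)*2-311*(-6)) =0.00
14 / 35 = 2 / 5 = 0.40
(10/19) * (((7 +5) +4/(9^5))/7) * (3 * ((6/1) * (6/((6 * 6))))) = 7085920/2617839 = 2.71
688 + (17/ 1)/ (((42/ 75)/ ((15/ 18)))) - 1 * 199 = 43201/ 84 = 514.30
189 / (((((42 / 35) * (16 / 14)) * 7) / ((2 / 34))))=1.16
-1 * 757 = -757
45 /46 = 0.98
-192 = -192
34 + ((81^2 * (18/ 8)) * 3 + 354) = 178699/ 4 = 44674.75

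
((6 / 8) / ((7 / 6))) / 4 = 0.16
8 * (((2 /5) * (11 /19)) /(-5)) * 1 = -0.37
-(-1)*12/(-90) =-2/15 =-0.13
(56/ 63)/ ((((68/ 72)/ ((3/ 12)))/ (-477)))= -1908/ 17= -112.24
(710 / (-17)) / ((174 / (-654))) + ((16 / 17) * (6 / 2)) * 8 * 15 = 495.80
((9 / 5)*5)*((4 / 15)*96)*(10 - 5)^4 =144000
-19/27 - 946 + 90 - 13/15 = -115772/135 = -857.57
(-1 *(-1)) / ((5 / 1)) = 1 / 5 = 0.20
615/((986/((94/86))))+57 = 2445591/42398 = 57.68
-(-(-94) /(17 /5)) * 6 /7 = -2820 /119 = -23.70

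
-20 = -20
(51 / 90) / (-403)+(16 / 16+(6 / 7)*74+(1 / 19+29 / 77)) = 1147158959 / 17687670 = 64.86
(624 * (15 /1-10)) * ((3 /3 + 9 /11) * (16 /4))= 249600 /11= 22690.91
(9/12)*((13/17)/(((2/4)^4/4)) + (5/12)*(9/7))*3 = 211959/1904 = 111.32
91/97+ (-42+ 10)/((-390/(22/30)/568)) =9963071/283725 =35.12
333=333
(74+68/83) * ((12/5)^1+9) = 70794/83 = 852.94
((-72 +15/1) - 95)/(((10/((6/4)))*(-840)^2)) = -0.00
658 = 658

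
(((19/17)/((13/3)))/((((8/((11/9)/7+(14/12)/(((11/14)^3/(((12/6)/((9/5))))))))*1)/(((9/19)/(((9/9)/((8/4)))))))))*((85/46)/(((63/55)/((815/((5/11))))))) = 2918527225/11603592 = 251.52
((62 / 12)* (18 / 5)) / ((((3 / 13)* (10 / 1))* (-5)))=-403 / 250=-1.61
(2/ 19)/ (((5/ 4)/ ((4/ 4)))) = 8/ 95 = 0.08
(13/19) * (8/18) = 52/171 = 0.30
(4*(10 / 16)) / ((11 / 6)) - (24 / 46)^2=6351 / 5819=1.09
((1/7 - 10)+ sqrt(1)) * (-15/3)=310/7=44.29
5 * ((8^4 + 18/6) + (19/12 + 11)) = 246695/12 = 20557.92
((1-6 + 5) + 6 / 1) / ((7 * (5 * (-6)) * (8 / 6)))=-3 / 140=-0.02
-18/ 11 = -1.64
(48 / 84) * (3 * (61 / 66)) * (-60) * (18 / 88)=-16470 / 847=-19.45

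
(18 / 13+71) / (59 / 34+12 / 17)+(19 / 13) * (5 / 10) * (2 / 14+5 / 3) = 701837 / 22659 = 30.97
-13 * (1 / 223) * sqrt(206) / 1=-13 * sqrt(206) / 223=-0.84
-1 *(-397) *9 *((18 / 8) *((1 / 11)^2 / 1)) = 32157 / 484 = 66.44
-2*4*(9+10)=-152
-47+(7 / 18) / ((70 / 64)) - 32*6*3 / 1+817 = 8746 / 45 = 194.36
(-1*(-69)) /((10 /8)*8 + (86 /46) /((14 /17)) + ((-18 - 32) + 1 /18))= -99981 /54590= -1.83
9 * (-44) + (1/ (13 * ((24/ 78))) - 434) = -3319/ 4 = -829.75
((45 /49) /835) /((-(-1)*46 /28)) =18 /26887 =0.00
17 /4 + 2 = 25 /4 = 6.25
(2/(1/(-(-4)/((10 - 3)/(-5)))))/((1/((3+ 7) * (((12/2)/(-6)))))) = 400/7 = 57.14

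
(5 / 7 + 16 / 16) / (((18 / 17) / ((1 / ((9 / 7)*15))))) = 34 / 405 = 0.08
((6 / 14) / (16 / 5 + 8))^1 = 15 / 392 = 0.04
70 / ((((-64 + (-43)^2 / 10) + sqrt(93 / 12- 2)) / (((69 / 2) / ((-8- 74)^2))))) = 14598675 / 4912238372- 60375 *sqrt(23) / 4912238372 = 0.00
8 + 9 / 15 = 43 / 5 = 8.60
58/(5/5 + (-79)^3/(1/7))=-29/1725636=-0.00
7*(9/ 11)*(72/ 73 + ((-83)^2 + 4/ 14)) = 31688361/ 803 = 39462.47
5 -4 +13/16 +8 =157/16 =9.81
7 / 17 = 0.41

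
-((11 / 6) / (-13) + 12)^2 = -855625 / 6084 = -140.64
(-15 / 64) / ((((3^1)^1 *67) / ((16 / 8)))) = -0.00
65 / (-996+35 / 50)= -650 / 9953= -0.07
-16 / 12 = -4 / 3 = -1.33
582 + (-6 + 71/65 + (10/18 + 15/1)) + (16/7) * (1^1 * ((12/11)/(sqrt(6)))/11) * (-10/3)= 346699/585-320 * sqrt(6)/2541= 592.34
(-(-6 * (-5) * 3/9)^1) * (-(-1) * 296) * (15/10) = -4440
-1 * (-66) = 66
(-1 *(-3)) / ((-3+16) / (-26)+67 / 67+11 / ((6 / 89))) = 9 / 491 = 0.02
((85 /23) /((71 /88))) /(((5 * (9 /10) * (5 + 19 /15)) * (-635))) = -7480 /29242131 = -0.00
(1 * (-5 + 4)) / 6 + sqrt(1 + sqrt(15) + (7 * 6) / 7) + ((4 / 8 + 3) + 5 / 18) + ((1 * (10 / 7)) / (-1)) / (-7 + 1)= sqrt(sqrt(15) + 7) + 485 / 126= 7.15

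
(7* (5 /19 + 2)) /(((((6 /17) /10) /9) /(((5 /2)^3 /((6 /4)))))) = 3198125 /76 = 42080.59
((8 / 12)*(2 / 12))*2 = 0.22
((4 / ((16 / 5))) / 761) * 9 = 45 / 3044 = 0.01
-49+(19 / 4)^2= -423 / 16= -26.44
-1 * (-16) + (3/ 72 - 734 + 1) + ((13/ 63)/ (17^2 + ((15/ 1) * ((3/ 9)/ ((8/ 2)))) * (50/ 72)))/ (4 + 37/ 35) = -42375997513/ 59105256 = -716.96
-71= -71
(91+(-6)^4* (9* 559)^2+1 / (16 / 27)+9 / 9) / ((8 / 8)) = 524848088795 / 16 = 32803005549.69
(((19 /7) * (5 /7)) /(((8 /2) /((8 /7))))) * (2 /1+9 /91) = 36290 /31213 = 1.16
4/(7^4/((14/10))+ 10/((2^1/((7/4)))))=16/6895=0.00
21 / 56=0.38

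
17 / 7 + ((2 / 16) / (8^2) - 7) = -16377 / 3584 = -4.57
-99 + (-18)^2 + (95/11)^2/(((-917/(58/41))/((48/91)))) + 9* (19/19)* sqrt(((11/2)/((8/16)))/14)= 9* sqrt(154)/14 + 93120501975/413980567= 232.92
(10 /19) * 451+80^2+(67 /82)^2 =848048931 /127756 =6638.04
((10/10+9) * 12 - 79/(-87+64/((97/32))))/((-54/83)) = -774583/4158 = -186.29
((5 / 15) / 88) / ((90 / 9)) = 1 / 2640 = 0.00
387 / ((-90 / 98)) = -2107 / 5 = -421.40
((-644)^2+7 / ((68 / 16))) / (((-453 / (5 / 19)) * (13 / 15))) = -176263500 / 634049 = -278.00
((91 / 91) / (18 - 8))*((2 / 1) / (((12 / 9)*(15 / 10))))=1 / 10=0.10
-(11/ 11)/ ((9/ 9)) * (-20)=20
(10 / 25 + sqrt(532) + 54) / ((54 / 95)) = 95*sqrt(133) / 27 + 2584 / 27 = 136.28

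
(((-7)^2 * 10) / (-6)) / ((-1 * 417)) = 245 / 1251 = 0.20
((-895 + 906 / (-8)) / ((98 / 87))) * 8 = -350871 / 49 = -7160.63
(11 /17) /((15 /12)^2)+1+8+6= 6551 /425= 15.41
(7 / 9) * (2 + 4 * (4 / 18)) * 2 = 364 / 81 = 4.49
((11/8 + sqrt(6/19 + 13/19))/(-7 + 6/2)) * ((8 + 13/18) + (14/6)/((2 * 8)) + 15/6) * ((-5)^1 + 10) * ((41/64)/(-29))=6376115/8552448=0.75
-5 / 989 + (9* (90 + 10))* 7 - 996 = 5303.99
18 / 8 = 2.25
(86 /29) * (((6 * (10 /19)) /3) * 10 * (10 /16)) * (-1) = -10750 /551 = -19.51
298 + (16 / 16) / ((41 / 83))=12301 / 41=300.02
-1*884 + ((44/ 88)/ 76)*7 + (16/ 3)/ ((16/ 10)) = -880.62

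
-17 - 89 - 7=-113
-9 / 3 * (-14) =42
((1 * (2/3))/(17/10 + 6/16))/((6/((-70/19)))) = -2800/14193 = -0.20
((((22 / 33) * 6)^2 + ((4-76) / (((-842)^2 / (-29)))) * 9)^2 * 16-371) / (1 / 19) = 71033.07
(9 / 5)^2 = 81 / 25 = 3.24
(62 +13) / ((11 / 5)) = 375 / 11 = 34.09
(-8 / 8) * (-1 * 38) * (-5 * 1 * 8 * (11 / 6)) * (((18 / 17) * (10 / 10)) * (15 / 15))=-50160 / 17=-2950.59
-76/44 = -19/11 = -1.73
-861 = -861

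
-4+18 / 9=-2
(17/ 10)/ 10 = 17/ 100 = 0.17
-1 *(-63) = 63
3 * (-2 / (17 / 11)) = -66 / 17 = -3.88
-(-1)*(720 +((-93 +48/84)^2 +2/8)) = 1815605/196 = 9263.29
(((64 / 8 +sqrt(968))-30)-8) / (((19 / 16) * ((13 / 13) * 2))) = -240 / 19 +176 * sqrt(2) / 19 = 0.47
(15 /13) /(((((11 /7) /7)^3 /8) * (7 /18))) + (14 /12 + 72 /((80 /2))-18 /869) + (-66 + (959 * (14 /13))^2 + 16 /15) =1068648.38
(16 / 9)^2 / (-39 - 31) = -128 / 2835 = -0.05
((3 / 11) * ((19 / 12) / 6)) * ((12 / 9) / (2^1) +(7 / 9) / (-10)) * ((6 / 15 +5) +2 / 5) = 29203 / 118800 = 0.25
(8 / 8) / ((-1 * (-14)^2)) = -1 / 196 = -0.01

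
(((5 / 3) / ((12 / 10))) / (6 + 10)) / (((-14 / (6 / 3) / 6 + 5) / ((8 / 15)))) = 5 / 414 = 0.01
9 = 9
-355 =-355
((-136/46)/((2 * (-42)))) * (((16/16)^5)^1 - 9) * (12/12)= -136/483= -0.28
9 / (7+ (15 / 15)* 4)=9 / 11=0.82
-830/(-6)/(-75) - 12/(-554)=-22721/12465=-1.82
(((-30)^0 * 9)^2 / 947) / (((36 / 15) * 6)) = 45 / 7576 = 0.01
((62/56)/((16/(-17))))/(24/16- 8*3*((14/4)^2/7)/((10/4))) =155/2016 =0.08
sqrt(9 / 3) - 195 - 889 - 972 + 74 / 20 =-20523 / 10 + sqrt(3) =-2050.57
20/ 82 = 10/ 41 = 0.24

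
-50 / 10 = -5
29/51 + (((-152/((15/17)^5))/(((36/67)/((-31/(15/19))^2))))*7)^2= 1310123367923749792402198541792627/40198659136962890625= 32591220604149.06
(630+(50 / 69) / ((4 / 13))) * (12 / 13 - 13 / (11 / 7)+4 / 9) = -775524055 / 177606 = -4366.54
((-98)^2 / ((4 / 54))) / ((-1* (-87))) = 43218 / 29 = 1490.28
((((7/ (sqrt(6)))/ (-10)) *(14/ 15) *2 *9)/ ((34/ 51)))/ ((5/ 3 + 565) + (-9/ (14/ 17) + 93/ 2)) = -3087 *sqrt(6)/ 632350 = -0.01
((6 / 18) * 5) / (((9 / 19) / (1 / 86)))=95 / 2322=0.04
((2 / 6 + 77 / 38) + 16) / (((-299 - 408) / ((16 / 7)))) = -0.06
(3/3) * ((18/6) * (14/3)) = 14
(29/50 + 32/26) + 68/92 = 2.55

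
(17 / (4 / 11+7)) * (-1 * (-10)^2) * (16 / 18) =-149600 / 729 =-205.21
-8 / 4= -2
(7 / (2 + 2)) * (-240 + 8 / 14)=-419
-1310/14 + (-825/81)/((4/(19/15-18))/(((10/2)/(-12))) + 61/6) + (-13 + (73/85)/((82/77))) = -30317688059/284104170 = -106.71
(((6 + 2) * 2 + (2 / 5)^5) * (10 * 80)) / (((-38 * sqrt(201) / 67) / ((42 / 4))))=-2801792 * sqrt(201) / 2375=-16725.16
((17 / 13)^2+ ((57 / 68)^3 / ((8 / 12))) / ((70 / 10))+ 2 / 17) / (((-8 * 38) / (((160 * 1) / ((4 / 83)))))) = -603247234925 / 28269952256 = -21.34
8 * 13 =104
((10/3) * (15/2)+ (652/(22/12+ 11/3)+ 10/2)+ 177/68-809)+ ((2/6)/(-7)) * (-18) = -3440023/5236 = -656.99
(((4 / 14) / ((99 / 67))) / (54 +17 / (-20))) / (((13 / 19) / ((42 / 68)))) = 25460 / 7752459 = 0.00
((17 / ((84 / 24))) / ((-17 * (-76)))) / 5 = 1 / 1330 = 0.00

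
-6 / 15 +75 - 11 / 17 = 6286 / 85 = 73.95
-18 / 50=-9 / 25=-0.36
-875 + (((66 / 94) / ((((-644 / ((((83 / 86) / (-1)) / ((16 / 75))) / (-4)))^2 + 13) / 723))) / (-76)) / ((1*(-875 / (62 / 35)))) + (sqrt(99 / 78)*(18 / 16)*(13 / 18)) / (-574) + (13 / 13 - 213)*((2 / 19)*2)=-1011200809285147043209 / 1099571646385228114 - sqrt(858) / 18368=-919.63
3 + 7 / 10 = 37 / 10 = 3.70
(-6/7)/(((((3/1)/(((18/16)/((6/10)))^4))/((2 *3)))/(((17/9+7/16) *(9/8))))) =-50878125/917504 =-55.45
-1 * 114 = -114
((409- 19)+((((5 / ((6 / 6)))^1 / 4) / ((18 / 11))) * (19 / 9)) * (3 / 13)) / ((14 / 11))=1722545 / 5616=306.72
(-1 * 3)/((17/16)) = -48/17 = -2.82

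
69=69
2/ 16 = 1/ 8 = 0.12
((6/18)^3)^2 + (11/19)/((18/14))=6256/13851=0.45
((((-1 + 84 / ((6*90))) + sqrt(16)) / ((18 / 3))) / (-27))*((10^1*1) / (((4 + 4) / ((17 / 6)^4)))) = -5929991 / 3779136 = -1.57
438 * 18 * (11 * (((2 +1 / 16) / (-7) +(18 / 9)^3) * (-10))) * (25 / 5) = -467767575 / 14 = -33411969.64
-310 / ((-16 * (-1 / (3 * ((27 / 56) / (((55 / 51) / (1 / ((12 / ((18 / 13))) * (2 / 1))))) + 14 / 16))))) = -13417203 / 256256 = -52.36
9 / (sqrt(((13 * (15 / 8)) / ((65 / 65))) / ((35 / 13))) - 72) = -12096 / 96599 - 78 * sqrt(42) / 96599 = -0.13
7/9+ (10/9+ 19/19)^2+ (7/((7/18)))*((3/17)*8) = 42200/1377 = 30.65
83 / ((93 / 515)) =42745 / 93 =459.62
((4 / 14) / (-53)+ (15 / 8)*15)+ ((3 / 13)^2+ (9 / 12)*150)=70560383 / 501592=140.67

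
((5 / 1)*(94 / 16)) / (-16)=-235 / 128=-1.84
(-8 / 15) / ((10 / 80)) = -64 / 15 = -4.27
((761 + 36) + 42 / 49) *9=50265 / 7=7180.71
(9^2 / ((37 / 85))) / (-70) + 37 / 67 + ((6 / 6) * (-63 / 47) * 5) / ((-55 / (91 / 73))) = -2559633415 / 1309839146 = -1.95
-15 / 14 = -1.07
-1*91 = -91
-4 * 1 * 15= -60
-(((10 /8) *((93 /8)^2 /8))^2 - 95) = -1471671145 /4194304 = -350.87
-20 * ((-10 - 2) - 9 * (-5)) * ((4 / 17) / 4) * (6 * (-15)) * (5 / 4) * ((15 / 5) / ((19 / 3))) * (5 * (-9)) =-30071250 / 323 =-93099.85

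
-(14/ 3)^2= -196/ 9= -21.78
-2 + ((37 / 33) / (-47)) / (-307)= -952277 / 476157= -2.00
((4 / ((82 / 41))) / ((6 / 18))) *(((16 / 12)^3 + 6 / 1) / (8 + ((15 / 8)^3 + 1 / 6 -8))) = 231424 / 31143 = 7.43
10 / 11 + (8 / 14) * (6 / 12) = 92 / 77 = 1.19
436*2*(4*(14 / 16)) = 3052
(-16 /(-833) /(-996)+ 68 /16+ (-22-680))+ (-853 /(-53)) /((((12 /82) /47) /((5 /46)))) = -34362640988 /252841323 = -135.91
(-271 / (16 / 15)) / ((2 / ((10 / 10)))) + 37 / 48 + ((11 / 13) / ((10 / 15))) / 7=-1101427 / 8736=-126.08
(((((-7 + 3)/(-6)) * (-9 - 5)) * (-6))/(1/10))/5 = 112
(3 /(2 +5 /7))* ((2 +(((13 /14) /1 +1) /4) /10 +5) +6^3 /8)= 37.63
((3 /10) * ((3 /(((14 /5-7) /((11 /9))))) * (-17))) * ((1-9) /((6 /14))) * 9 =-748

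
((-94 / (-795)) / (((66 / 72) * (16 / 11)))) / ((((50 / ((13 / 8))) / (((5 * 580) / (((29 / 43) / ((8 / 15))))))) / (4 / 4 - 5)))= -105092 / 3975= -26.44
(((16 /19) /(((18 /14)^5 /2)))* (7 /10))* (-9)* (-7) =13176688 /623295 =21.14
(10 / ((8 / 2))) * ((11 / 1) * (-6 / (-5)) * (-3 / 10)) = -99 / 10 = -9.90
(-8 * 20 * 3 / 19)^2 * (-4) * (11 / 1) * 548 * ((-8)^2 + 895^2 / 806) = -2368294065561600 / 145483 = -16278837153.22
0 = 0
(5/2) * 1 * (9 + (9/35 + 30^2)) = 15912/7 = 2273.14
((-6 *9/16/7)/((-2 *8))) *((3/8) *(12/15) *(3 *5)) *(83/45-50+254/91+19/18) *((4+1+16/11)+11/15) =-1936738593/44844800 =-43.19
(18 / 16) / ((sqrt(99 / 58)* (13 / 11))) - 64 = -64 + 3* sqrt(638) / 104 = -63.27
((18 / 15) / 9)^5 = 32 / 759375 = 0.00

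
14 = 14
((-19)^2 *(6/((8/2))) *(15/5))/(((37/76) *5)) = 123462/185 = 667.36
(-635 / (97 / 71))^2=2032657225 / 9409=216033.29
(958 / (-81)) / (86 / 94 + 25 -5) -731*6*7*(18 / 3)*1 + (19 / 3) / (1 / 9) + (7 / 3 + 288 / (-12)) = -14664743756 / 79623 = -184177.23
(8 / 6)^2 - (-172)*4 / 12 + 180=2152 / 9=239.11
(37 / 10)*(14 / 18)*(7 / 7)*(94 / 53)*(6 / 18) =12173 / 7155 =1.70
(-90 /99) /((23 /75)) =-750 /253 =-2.96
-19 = -19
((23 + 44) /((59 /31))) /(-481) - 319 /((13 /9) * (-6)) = 2084977 /56758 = 36.73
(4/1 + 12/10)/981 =26/4905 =0.01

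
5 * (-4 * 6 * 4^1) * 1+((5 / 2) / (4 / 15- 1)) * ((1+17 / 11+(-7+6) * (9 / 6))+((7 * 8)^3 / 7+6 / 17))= -707707065 / 8228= -86012.04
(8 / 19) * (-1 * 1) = -8 / 19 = -0.42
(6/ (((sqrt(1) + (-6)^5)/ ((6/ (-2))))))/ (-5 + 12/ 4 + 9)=0.00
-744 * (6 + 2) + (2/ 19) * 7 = -113074/ 19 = -5951.26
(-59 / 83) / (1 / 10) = -590 / 83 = -7.11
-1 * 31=-31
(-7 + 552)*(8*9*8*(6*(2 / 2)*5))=9417600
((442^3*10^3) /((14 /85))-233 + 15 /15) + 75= 3669912738901 /7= 524273248414.43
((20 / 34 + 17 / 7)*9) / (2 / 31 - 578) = -33387 / 710668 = -0.05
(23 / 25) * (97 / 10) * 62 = 69161 / 125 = 553.29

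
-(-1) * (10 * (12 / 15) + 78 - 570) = -484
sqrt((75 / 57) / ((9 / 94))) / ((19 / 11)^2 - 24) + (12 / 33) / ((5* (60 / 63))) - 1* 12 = -3279 / 275 - 605* sqrt(1786) / 144951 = -12.10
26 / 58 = 13 / 29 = 0.45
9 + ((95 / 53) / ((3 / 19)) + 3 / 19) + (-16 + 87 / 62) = 1107577 / 187302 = 5.91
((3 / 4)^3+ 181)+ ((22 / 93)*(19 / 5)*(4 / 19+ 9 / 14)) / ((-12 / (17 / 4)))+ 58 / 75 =568474607 / 3124800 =181.92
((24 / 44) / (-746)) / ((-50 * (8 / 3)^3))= 81 / 105036800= 0.00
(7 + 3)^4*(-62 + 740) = 6780000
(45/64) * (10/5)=45/32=1.41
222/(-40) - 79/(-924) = -12623/2310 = -5.46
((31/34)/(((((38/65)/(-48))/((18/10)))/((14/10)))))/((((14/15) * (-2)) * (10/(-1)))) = -32643/3230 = -10.11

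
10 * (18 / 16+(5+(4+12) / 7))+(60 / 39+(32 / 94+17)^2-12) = 374.34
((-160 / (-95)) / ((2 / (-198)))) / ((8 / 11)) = -4356 / 19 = -229.26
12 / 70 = 6 / 35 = 0.17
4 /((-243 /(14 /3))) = -56 /729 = -0.08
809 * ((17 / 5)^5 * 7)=8040650191 / 3125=2573008.06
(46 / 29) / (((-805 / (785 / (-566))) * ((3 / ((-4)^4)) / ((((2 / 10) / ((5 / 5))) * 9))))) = 120576 / 287245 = 0.42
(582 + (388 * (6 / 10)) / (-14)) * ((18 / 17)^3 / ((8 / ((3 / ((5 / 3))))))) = 7637004 / 50575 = 151.00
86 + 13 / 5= 443 / 5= 88.60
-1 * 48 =-48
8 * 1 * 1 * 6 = 48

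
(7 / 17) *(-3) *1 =-21 / 17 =-1.24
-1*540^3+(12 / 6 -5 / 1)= -157464003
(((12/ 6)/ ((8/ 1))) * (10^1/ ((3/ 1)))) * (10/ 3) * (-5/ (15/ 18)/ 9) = -50/ 27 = -1.85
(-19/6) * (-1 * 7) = 133/6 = 22.17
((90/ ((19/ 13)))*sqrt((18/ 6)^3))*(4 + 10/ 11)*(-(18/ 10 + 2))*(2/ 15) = -25272*sqrt(3)/ 55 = -795.86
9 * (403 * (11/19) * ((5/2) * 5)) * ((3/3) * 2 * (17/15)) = 1130415/19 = 59495.53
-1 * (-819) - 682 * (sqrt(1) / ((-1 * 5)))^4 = 511193 / 625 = 817.91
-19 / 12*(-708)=1121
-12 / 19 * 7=-84 / 19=-4.42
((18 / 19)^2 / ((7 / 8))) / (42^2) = 72 / 123823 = 0.00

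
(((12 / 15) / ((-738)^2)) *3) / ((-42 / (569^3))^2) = 33937011715960081 / 400313340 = 84776119.92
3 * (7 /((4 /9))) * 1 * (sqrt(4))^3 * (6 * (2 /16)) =567 /2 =283.50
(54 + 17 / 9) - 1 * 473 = -3754 / 9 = -417.11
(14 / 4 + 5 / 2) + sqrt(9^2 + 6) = 6 + sqrt(87) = 15.33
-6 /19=-0.32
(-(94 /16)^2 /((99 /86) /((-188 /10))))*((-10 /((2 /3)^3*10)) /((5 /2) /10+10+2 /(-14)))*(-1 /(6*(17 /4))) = 31250723 /4233680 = 7.38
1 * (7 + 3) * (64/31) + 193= 6623/31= 213.65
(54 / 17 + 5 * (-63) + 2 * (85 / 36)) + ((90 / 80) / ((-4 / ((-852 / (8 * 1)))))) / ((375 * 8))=-3007038233 / 9792000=-307.09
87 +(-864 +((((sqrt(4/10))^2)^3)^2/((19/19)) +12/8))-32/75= -72742741/93750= -775.92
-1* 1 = -1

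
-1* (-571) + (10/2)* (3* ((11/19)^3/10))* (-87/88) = 62632243/109744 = 570.71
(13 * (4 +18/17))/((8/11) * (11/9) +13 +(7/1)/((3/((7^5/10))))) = 0.02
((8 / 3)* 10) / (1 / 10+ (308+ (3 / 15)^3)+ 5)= 20000 / 234831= 0.09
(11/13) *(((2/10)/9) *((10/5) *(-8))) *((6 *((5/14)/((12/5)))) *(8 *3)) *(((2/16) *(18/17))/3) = -440/1547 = -0.28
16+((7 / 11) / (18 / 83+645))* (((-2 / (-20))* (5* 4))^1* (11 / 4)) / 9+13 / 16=129656461 / 7711632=16.81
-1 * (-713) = 713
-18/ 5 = -3.60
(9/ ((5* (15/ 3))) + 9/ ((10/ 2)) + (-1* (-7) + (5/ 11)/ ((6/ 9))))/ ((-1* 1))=-5413/ 550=-9.84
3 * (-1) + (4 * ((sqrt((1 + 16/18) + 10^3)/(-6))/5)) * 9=-2 * sqrt(9017)/5- 3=-40.98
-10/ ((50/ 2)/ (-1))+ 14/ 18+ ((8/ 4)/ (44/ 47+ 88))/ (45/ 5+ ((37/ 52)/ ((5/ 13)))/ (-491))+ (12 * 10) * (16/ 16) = 100684562141/ 830865915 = 121.18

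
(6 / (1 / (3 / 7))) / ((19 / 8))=144 / 133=1.08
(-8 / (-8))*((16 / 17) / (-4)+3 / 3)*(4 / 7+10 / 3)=1066 / 357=2.99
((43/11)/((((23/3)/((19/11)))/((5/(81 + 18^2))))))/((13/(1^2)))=817/976833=0.00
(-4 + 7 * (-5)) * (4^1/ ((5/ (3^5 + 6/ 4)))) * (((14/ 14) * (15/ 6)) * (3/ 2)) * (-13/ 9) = 82641/ 2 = 41320.50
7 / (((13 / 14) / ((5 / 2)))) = 245 / 13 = 18.85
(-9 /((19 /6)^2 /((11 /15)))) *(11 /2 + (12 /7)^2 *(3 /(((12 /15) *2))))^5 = -434373850586035503 /4078942595560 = -106491.78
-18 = -18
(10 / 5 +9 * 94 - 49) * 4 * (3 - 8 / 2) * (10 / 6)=-15980 / 3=-5326.67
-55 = -55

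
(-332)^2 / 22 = 55112 / 11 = 5010.18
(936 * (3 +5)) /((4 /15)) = 28080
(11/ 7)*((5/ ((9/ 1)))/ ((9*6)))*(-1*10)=-275/ 1701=-0.16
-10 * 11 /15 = -7.33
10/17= 0.59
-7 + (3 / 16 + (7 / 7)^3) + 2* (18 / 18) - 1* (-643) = 10227 / 16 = 639.19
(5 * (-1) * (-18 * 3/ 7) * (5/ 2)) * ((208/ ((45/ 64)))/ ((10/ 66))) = 1317888/ 7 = 188269.71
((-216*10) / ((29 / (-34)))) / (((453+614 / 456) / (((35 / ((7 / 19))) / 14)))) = 795355200 / 21028973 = 37.82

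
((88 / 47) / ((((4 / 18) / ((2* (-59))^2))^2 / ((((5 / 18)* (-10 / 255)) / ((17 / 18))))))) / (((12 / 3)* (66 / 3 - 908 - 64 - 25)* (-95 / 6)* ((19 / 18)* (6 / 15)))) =-1036470590496 / 318725095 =-3251.93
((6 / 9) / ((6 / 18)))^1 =2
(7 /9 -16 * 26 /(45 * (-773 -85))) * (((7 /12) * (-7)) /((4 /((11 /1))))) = -57379 /6480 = -8.85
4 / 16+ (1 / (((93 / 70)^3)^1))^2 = 1117586183449 / 2587960733796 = 0.43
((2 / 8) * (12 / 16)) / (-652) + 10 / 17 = 104269 / 177344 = 0.59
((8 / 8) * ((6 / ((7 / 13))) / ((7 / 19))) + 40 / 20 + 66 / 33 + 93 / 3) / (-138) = -139 / 294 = -0.47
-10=-10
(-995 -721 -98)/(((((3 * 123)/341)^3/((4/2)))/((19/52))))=-683319831293/653164317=-1046.17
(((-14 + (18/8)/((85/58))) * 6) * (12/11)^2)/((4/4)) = -915408/10285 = -89.00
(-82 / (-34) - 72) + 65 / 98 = -114829 / 1666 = -68.92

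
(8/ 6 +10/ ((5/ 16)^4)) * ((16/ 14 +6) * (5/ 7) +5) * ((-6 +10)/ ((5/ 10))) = 103941024/ 1225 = 84849.82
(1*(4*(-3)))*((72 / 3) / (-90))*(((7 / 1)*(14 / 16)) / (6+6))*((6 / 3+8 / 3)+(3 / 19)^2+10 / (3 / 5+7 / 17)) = 16629571 / 698535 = 23.81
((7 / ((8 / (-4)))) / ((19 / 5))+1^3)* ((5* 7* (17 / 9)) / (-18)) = -595 / 2052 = -0.29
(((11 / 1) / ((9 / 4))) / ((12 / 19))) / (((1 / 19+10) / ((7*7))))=194579 / 5157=37.73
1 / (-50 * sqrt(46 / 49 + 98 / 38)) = -7 * sqrt(2489) / 32750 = -0.01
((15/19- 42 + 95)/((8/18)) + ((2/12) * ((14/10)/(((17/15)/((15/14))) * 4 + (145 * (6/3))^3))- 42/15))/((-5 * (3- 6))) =123266295469751/15639448963200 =7.88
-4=-4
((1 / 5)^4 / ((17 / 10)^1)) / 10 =1 / 10625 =0.00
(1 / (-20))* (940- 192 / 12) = -231 / 5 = -46.20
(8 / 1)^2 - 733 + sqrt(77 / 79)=-669 + sqrt(6083) / 79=-668.01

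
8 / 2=4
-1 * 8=-8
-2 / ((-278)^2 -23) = -2 / 77261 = -0.00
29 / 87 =1 / 3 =0.33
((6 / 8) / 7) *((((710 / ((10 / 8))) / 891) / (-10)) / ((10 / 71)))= -5041 / 103950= -0.05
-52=-52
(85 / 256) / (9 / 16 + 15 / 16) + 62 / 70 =14879 / 13440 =1.11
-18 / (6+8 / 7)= -2.52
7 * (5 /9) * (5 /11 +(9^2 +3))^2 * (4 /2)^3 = 241651480 /1089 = 221902.19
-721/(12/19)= -13699/12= -1141.58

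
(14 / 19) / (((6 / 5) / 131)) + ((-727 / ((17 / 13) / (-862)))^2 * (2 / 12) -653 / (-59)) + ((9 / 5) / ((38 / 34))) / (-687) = 14198089448116154589 / 370944505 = 38275508214.14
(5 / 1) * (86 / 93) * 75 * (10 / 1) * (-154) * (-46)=761530000 / 31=24565483.87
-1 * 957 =-957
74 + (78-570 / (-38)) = 167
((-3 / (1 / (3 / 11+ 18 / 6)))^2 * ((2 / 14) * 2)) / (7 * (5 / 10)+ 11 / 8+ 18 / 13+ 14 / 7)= 2426112 / 727573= 3.33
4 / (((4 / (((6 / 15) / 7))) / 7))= 2 / 5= 0.40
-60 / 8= -7.50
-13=-13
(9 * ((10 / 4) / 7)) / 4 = 45 / 56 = 0.80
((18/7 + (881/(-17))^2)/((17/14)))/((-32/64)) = -4427.71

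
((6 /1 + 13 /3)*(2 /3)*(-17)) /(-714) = 31 /189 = 0.16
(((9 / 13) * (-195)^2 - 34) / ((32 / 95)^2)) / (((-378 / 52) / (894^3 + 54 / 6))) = -244888121866903775 / 10752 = -22776053001014.12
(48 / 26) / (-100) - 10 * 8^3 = -1664006 / 325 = -5120.02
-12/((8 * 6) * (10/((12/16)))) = -3/160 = -0.02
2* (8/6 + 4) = 32/3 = 10.67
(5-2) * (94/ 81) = 94/ 27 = 3.48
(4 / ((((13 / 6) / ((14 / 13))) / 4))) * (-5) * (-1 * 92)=618240 / 169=3658.22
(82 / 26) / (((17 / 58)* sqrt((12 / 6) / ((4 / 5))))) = 2378* sqrt(10) / 1105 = 6.81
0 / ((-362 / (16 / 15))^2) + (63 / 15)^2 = 441 / 25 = 17.64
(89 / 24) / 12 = 89 / 288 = 0.31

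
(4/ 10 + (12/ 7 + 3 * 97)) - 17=9664/ 35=276.11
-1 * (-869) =869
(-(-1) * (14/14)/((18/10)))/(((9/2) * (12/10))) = 25/243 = 0.10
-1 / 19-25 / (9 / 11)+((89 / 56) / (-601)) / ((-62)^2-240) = -634864451635 / 20741654304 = -30.61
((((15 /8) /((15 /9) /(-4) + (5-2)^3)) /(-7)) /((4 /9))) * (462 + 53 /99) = -71055 /6776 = -10.49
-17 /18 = -0.94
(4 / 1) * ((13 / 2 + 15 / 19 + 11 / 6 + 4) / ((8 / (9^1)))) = 1122 / 19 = 59.05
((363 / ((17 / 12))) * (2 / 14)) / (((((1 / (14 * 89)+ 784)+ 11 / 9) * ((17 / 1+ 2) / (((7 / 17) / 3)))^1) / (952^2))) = 51062635008 / 167304329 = 305.21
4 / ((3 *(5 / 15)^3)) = 36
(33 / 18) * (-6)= -11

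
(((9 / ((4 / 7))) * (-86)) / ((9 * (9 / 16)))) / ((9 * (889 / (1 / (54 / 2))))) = -344 / 277749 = -0.00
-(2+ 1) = -3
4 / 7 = 0.57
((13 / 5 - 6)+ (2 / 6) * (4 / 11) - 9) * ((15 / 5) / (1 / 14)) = -28364 / 55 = -515.71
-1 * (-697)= 697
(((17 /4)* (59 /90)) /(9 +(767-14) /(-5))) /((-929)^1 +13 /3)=17 /798912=0.00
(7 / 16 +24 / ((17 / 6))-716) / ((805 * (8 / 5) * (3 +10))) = -192329 / 4554368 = -0.04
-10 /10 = -1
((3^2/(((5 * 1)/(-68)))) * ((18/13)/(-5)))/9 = 1224/325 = 3.77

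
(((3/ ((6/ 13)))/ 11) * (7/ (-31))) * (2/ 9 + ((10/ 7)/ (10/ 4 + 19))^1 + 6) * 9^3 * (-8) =71755632/ 14663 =4893.65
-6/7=-0.86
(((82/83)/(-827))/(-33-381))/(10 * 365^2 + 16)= 41/18929750594742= 0.00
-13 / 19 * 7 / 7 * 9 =-117 / 19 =-6.16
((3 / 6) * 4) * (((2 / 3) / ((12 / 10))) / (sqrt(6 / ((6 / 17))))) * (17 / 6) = 5 * sqrt(17) / 27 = 0.76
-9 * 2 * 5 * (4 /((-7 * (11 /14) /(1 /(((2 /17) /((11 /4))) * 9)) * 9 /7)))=1190 /9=132.22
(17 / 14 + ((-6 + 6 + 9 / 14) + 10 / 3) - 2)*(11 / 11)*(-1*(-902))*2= 120868 / 21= 5755.62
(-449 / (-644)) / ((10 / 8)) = 449 / 805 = 0.56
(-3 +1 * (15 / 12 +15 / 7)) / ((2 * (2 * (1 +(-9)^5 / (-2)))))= 11 / 3306856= 0.00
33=33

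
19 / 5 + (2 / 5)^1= 21 / 5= 4.20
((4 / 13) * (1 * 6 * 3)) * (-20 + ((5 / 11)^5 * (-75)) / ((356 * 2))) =-20642405535 / 186336007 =-110.78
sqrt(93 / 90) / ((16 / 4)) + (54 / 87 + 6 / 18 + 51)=sqrt(930) / 120 + 4520 / 87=52.21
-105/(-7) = 15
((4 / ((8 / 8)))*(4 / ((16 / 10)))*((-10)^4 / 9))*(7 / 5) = 140000 / 9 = 15555.56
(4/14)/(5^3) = 2/875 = 0.00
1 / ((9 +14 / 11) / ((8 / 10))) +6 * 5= 16994 / 565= 30.08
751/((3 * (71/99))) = 24783/71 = 349.06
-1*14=-14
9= 9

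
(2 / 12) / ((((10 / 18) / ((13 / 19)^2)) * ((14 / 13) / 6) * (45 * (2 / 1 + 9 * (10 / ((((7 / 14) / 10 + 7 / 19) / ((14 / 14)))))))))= 116441 / 1453783100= 0.00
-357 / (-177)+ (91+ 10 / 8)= 22247 / 236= 94.27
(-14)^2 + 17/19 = 3741/19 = 196.89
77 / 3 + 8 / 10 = 397 / 15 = 26.47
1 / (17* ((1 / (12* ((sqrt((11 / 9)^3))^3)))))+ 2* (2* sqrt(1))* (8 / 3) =58564* sqrt(11) / 111537+ 32 / 3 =12.41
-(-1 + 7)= -6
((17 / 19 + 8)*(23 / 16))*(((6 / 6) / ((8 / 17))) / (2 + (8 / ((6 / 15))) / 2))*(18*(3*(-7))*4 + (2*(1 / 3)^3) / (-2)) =-2697675175 / 787968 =-3423.58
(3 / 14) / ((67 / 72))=108 / 469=0.23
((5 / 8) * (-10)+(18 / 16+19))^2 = 12321 / 64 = 192.52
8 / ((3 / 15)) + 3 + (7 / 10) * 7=479 / 10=47.90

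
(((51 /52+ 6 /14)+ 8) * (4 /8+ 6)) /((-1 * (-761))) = 3425 /42616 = 0.08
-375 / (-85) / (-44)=-0.10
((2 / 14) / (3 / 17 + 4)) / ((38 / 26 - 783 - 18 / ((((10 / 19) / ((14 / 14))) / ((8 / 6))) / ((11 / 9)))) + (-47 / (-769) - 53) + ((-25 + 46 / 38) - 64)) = -0.00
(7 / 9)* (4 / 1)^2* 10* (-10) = -11200 / 9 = -1244.44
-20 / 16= -5 / 4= -1.25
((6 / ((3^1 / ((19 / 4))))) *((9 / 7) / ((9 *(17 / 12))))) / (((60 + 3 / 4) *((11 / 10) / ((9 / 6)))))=760 / 35343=0.02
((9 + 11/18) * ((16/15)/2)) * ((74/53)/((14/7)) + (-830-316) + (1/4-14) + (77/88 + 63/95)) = -298743147/50350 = -5933.33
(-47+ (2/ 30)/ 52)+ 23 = -18719/ 780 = -24.00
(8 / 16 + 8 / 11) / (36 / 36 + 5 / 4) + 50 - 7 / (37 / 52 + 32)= 134536 / 2673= 50.33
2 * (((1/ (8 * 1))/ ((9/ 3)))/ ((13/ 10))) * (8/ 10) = 2/ 39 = 0.05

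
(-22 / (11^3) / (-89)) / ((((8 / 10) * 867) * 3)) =5 / 56020338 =0.00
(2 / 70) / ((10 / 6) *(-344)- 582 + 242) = -3 / 95900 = -0.00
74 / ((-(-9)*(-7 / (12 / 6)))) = -148 / 63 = -2.35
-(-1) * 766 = 766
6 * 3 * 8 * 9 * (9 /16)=729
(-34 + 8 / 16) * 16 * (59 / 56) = -3953 / 7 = -564.71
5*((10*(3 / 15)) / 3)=10 / 3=3.33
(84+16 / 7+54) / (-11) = -982 / 77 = -12.75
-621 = -621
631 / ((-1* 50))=-631 / 50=-12.62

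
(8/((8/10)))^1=10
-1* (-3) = 3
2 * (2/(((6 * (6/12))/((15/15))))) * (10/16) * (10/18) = 25/54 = 0.46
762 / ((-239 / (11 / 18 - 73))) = 165481 / 717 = 230.80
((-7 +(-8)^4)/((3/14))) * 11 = 209902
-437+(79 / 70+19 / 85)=-518421 / 1190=-435.65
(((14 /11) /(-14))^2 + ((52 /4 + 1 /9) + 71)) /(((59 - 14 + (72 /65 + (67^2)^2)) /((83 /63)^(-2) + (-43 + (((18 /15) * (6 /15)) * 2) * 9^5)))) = 20672156690666 /87424129053855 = 0.24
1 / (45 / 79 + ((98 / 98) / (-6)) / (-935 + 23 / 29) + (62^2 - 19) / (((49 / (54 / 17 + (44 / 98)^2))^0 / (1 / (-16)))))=-25683216 / 6125259563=-0.00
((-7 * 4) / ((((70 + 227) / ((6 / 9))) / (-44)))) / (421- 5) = 7 / 1053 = 0.01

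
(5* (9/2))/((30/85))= 255/4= 63.75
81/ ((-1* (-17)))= 81/ 17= 4.76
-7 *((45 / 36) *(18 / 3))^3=-2953.12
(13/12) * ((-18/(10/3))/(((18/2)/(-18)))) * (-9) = -1053/10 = -105.30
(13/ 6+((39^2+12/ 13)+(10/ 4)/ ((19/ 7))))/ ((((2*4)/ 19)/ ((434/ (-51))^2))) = 53212123937/ 202878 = 262286.32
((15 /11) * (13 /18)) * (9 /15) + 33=739 /22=33.59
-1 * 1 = -1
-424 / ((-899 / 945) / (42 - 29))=5208840 / 899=5794.04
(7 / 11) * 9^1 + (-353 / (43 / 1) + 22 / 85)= -89384 / 40205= -2.22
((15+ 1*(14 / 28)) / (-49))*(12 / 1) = -186 / 49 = -3.80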